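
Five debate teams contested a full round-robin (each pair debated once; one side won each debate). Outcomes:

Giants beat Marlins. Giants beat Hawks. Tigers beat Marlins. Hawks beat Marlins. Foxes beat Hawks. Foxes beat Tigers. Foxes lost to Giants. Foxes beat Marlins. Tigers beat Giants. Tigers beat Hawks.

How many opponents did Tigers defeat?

Tigers' results: beat Marlins, Hawks, Giants; lost to Foxes.
That is 3 wins.

3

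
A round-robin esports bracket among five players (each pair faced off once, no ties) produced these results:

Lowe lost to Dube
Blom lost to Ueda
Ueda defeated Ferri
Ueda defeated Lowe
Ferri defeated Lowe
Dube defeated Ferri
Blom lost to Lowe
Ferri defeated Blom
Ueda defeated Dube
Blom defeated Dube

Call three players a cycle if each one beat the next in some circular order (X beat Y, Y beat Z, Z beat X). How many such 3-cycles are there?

2

Win totals: Blom 1, Ferri 2, Dube 2, Lowe 1, Ueda 4.
A player with w wins dominates both others in C(w,2) triples; summing gives 0 + 1 + 1 + 0 + 6 = 8 transitive triples.
Total triples C(5,3) = 10, so cyclic triples = 10 − 8 = 2.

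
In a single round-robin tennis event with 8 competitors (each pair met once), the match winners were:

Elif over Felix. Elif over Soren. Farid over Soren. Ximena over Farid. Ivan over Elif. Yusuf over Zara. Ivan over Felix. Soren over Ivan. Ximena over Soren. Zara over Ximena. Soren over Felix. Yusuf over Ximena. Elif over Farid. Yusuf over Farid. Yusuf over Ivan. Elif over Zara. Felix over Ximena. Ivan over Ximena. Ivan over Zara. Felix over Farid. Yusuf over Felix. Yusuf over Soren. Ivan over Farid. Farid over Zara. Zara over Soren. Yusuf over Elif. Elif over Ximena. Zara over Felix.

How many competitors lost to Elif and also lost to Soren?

1

Elif beat: Ximena, Soren, Zara, Farid, Felix.
Soren beat: Ivan, Felix.
Both beat: Felix — 1.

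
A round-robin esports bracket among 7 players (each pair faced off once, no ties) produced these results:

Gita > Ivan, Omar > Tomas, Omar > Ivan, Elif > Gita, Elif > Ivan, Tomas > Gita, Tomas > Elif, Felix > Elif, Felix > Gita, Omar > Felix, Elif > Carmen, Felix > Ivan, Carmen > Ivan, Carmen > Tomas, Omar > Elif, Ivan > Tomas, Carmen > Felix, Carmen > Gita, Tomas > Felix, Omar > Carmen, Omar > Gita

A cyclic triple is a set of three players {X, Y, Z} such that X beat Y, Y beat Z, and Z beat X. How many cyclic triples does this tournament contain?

Win totals: Gita 1, Tomas 3, Carmen 4, Felix 3, Elif 3, Omar 6, Ivan 1.
A player with w wins dominates both others in C(w,2) triples; summing gives 0 + 3 + 6 + 3 + 3 + 15 + 0 = 30 transitive triples.
Total triples C(7,3) = 35, so cyclic triples = 35 − 30 = 5.

5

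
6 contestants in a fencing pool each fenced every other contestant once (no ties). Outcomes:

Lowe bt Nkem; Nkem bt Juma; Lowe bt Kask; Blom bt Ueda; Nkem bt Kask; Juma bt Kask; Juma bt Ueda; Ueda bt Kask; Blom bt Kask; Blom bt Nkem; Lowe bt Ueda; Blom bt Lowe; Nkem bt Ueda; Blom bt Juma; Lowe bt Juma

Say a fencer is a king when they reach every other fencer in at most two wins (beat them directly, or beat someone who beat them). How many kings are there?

1

Blom reaches everyone (king).
Kask cannot reach Blom, Juma, Ueda, Lowe, Nkem in two steps.
Juma cannot reach Blom, Lowe, Nkem in two steps.
Ueda cannot reach Blom, Juma, Lowe, Nkem in two steps.
Lowe cannot reach Blom in two steps.
Nkem cannot reach Blom, Lowe in two steps.
Kings: Blom — 1.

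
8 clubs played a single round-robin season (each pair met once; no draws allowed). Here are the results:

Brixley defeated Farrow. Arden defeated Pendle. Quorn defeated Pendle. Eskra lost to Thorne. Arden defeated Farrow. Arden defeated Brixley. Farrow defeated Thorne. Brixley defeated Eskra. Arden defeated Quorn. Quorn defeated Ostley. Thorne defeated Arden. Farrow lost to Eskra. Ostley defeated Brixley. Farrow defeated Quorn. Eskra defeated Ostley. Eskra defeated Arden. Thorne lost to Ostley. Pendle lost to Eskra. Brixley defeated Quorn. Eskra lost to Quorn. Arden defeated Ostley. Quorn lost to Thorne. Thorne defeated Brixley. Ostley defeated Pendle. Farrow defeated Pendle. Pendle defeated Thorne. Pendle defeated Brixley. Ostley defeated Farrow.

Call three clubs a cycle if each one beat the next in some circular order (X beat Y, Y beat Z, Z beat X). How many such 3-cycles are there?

18

Win totals: Arden 5, Pendle 2, Thorne 4, Quorn 3, Ostley 4, Farrow 3, Brixley 3, Eskra 4.
A club with w wins dominates both others in C(w,2) triples; summing gives 10 + 1 + 6 + 3 + 6 + 3 + 3 + 6 = 38 transitive triples.
Total triples C(8,3) = 56, so cyclic triples = 56 − 38 = 18.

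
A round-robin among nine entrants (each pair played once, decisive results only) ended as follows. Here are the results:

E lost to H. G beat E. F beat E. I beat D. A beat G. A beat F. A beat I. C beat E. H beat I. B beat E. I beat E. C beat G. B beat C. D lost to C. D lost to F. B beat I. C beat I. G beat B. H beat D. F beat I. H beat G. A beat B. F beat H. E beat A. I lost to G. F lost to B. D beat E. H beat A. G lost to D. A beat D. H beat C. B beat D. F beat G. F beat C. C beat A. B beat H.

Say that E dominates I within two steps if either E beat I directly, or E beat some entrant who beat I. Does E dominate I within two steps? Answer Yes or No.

Yes

E did not beat I directly.
E beat A. Of those, A beat I.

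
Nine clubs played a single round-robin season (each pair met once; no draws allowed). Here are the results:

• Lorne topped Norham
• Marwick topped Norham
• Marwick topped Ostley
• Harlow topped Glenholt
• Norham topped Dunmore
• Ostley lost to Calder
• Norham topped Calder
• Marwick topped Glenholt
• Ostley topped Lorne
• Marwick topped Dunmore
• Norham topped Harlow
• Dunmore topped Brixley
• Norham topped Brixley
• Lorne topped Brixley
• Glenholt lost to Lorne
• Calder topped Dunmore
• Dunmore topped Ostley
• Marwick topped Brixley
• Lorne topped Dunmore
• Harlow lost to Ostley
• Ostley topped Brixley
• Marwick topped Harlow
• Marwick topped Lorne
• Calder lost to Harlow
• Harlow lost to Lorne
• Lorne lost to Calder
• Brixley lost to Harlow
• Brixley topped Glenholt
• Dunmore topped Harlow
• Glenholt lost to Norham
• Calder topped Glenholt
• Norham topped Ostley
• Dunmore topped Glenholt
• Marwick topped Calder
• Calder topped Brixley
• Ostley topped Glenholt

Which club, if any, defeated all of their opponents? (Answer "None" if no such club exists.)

Marwick

Marwick has 8 wins out of 8 opponents — a perfect record.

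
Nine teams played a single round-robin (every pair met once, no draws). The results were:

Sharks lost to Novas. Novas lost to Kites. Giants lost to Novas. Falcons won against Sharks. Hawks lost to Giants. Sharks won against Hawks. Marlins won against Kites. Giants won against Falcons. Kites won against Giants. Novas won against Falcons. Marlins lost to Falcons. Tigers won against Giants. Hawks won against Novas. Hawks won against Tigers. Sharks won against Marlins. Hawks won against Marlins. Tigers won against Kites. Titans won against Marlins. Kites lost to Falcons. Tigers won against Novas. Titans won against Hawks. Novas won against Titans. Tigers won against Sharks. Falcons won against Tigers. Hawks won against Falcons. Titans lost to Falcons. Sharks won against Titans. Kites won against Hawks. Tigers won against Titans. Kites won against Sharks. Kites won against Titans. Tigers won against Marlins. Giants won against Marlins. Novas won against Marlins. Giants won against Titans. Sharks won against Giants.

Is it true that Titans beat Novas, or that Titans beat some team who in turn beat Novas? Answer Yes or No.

Yes

Titans did not beat Novas directly.
Titans beat Marlins, Hawks. Of those, Hawks beat Novas.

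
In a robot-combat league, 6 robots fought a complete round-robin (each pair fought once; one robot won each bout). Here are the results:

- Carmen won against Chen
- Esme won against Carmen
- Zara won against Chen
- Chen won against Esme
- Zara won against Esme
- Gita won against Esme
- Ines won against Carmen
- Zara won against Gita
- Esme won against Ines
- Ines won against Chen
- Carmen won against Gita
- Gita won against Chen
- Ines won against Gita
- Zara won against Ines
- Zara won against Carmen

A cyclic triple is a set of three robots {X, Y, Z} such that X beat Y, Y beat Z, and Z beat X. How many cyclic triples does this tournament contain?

4

Of the C(6,3) = 20 triples, the cyclic ones are: {Esme, Chen, Carmen}; {Esme, Chen, Ines}; {Esme, Carmen, Gita}; {Esme, Gita, Ines}.
That is 4.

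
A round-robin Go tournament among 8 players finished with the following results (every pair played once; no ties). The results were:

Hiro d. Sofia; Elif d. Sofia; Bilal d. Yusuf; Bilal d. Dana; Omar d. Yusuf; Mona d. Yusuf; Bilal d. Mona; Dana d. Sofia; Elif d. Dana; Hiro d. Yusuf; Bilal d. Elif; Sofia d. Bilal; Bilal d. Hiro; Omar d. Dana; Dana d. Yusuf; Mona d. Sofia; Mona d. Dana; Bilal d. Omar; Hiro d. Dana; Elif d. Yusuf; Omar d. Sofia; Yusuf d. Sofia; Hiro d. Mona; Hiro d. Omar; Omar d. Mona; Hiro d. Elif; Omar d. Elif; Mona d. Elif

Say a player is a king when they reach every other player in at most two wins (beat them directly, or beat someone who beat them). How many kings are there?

Hiro reaches everyone (king).
Elif cannot reach Hiro, Omar, Mona in two steps.
Yusuf cannot reach Hiro, Elif, Omar, Mona, Dana in two steps.
Sofia reaches everyone (king).
Omar cannot reach Hiro in two steps.
Bilal reaches everyone (king).
Mona cannot reach Hiro, Omar in two steps.
Dana cannot reach Hiro, Elif, Omar, Mona in two steps.
Kings: Hiro, Sofia, Bilal — 3.

3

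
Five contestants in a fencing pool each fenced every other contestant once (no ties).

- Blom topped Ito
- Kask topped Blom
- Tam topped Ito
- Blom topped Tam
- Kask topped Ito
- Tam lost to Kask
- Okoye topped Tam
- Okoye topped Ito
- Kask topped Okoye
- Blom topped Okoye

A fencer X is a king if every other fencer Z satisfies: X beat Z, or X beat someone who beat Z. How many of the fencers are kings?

Kask reaches everyone (king).
Tam cannot reach Kask, Okoye, Blom in two steps.
Okoye cannot reach Kask, Blom in two steps.
Ito cannot reach Kask, Tam, Okoye, Blom in two steps.
Blom cannot reach Kask in two steps.
Kings: Kask — 1.

1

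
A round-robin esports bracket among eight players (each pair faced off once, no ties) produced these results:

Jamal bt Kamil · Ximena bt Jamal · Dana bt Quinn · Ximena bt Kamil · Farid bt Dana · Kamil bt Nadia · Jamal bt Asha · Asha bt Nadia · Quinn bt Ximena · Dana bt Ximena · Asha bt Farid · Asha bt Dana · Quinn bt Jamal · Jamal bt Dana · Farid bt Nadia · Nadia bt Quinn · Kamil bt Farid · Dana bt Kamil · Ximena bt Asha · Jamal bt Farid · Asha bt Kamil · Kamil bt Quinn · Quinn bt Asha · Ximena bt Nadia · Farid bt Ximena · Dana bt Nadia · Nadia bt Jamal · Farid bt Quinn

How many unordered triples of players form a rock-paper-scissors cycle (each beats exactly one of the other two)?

Win totals: Ximena 4, Nadia 2, Quinn 3, Farid 4, Asha 4, Dana 4, Kamil 3, Jamal 4.
A player with w wins dominates both others in C(w,2) triples; summing gives 6 + 1 + 3 + 6 + 6 + 6 + 3 + 6 = 37 transitive triples.
Total triples C(8,3) = 56, so cyclic triples = 56 − 37 = 19.

19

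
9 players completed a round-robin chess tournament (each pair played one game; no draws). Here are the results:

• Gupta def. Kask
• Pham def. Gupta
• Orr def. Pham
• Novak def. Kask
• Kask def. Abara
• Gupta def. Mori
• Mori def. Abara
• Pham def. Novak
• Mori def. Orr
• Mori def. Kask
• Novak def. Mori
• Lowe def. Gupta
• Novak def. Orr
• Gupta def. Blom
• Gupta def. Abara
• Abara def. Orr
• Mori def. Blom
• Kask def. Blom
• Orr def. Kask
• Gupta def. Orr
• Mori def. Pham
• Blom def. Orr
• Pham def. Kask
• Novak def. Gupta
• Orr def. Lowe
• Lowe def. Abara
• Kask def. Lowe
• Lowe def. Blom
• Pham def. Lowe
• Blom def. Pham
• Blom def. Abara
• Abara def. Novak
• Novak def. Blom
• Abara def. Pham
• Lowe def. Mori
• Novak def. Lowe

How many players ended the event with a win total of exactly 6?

1

Win totals: Pham 4, Kask 3, Lowe 4, Gupta 5, Novak 6, Abara 3, Orr 3, Blom 3, Mori 5.
Exactly 6: Novak — 1 player.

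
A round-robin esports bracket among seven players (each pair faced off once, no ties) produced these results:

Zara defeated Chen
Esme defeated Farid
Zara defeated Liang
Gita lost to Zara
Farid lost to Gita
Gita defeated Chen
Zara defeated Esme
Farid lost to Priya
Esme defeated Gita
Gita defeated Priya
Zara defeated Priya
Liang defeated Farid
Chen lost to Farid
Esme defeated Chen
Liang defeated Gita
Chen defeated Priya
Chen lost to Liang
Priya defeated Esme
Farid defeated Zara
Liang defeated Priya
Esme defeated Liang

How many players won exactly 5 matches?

Win totals: Priya 2, Chen 1, Liang 4, Zara 5, Gita 3, Esme 4, Farid 2.
Exactly 5: Zara — 1 player.

1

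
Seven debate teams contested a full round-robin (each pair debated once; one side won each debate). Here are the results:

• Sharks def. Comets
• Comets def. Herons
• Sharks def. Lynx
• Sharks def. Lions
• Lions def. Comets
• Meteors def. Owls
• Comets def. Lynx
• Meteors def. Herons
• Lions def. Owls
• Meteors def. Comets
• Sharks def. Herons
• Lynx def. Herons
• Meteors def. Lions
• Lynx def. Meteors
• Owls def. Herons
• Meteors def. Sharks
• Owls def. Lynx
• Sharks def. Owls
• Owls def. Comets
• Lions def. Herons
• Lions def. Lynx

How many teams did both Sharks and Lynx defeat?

1

Sharks beat: Owls, Lynx, Lions, Comets, Herons.
Lynx beat: Herons, Meteors.
Both beat: Herons — 1.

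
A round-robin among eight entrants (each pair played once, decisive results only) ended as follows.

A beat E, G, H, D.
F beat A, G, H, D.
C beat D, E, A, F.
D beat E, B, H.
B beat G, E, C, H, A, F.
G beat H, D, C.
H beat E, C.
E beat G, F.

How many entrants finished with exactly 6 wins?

1

Win totals: A 4, B 6, C 4, D 3, E 2, F 4, G 3, H 2.
Exactly 6: B — 1 entrant.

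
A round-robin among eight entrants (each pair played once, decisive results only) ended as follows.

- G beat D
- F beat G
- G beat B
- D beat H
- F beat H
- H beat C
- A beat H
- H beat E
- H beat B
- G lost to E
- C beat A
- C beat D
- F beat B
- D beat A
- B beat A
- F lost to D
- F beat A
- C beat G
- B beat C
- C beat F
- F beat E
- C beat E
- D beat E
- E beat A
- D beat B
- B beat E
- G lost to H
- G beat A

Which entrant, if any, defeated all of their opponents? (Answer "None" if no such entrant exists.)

None

Highest win total is F with 5 (out of 7 possible).
F lost to C, D, so no entrant went undefeated.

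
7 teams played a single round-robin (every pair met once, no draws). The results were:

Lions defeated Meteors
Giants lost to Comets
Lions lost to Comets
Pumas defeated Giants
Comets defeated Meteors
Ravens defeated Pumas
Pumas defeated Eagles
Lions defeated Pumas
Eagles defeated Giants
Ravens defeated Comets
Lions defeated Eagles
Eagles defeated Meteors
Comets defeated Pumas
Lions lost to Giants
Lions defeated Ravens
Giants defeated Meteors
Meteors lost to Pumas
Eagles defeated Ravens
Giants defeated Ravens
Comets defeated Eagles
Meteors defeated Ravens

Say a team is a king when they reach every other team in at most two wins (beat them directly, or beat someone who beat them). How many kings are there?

Giants reaches everyone (king).
Pumas cannot reach Comets in two steps.
Eagles reaches everyone (king).
Lions reaches everyone (king).
Meteors cannot reach Giants, Eagles, Lions in two steps.
Ravens reaches everyone (king).
Comets reaches everyone (king).
Kings: Giants, Eagles, Lions, Ravens, Comets — 5.

5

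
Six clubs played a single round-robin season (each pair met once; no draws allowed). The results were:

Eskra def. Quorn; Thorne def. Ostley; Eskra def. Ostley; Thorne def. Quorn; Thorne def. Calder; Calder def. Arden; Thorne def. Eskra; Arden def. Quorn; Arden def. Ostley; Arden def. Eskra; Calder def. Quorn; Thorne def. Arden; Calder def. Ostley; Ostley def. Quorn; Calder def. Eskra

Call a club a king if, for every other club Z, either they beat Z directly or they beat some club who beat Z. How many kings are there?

1

Eskra cannot reach Thorne, Arden, Calder in two steps.
Thorne reaches everyone (king).
Quorn cannot reach Eskra, Thorne, Arden, Calder, Ostley in two steps.
Arden cannot reach Thorne, Calder in two steps.
Calder cannot reach Thorne in two steps.
Ostley cannot reach Eskra, Thorne, Arden, Calder in two steps.
Kings: Thorne — 1.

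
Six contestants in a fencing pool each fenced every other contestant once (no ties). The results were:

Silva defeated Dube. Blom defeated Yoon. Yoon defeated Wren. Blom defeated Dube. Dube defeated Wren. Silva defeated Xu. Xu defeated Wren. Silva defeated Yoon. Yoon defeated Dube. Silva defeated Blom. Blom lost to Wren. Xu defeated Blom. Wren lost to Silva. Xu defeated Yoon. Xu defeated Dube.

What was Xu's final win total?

Xu's results: beat Blom, Wren, Dube, Yoon; lost to Silva.
That is 4 wins.

4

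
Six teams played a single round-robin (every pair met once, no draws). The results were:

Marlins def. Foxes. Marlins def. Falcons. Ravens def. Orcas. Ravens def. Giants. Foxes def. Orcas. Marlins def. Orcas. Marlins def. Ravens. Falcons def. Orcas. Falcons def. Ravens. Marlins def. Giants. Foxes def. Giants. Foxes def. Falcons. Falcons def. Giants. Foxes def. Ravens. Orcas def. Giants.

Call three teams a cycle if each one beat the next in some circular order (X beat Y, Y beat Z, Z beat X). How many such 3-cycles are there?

Of the C(6,3) = 20 triples, the cyclic ones are: none.
That is 0.

0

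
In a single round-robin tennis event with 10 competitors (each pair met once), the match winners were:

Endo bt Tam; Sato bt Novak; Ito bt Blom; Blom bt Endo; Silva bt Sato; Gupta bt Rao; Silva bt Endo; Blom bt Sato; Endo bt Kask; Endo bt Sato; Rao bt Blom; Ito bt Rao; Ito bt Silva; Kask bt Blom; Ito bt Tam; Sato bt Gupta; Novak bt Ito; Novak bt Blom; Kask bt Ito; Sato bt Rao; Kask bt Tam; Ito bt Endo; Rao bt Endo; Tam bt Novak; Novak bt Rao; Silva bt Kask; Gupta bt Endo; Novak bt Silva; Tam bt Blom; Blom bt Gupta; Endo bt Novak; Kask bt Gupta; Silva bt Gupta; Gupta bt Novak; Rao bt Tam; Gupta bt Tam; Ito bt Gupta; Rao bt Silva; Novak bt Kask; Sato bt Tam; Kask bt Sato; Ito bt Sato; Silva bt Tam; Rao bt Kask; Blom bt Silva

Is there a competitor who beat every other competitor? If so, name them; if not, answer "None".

Highest win total is Ito with 7 (out of 9 possible).
Ito lost to Novak, Kask, so no competitor went undefeated.

None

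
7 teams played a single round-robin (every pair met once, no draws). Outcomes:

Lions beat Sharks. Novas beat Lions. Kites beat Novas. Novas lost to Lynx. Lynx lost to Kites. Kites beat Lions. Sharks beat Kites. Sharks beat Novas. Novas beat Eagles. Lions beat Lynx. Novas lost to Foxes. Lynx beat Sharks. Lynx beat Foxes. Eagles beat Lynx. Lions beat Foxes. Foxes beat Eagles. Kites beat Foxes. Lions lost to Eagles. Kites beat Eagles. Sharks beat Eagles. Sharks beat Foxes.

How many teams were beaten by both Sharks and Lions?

Sharks beat: Kites, Foxes, Eagles, Novas.
Lions beat: Lynx, Foxes, Sharks.
Both beat: Foxes — 1.

1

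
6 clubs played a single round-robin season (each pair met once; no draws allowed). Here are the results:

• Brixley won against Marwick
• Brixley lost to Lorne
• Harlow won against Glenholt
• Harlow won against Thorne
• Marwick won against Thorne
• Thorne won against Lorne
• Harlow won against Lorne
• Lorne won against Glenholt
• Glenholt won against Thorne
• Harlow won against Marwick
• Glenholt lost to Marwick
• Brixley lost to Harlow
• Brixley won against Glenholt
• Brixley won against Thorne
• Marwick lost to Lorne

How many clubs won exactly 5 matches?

Win totals: Thorne 1, Harlow 5, Brixley 3, Lorne 3, Glenholt 1, Marwick 2.
Exactly 5: Harlow — 1 club.

1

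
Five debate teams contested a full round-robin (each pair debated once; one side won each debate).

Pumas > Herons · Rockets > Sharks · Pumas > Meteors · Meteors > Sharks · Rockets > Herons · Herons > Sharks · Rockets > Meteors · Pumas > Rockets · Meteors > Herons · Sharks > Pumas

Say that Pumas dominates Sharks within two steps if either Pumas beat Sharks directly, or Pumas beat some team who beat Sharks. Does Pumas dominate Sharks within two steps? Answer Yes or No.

Pumas did not beat Sharks directly.
Pumas beat Herons, Rockets, Meteors. Of those, Herons beat Sharks.

Yes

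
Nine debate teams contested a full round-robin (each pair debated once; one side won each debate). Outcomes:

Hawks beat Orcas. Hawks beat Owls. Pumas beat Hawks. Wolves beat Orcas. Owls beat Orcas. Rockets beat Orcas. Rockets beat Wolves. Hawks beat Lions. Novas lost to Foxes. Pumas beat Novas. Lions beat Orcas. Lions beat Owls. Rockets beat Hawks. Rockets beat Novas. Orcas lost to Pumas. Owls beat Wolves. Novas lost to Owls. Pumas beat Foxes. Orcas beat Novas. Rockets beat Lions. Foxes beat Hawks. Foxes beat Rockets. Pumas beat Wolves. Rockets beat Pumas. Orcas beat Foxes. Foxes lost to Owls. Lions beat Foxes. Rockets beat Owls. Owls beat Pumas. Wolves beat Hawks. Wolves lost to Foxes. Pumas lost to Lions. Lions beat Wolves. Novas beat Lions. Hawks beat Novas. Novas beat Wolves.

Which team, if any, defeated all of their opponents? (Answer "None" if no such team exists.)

Highest win total is Rockets with 7 (out of 8 possible).
Rockets lost to Foxes, so no team went undefeated.

None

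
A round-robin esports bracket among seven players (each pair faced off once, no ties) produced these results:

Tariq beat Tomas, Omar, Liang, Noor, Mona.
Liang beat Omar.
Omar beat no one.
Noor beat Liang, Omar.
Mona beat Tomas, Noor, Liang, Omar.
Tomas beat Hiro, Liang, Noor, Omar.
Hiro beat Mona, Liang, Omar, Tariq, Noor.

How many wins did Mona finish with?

Mona's results: beat Tomas, Liang, Noor, Omar; lost to Tariq, Hiro.
That is 4 wins.

4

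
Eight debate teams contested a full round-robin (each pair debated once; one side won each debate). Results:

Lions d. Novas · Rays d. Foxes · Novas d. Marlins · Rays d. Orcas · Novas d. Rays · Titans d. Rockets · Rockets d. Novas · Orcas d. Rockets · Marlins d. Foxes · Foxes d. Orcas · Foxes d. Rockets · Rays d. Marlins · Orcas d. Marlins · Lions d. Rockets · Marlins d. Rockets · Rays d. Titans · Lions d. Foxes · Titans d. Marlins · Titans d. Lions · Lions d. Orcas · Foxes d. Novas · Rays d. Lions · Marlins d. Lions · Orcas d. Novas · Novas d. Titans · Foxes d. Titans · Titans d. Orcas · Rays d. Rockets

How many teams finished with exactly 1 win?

Win totals: Foxes 4, Orcas 3, Marlins 3, Rockets 1, Novas 3, Titans 4, Lions 4, Rays 6.
Exactly 1: Rockets — 1 team.

1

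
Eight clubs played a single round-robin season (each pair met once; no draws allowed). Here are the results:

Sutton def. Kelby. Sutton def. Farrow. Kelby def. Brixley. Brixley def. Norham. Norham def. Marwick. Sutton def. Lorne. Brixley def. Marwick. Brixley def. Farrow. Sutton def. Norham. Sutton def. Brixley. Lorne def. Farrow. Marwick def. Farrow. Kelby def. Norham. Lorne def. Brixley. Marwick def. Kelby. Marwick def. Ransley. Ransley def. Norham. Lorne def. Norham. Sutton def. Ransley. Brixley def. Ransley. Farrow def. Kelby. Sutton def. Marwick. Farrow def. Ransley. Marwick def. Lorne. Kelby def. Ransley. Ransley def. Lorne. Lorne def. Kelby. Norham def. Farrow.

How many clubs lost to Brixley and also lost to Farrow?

Brixley beat: Ransley, Farrow, Marwick, Norham.
Farrow beat: Ransley, Kelby.
Both beat: Ransley — 1.

1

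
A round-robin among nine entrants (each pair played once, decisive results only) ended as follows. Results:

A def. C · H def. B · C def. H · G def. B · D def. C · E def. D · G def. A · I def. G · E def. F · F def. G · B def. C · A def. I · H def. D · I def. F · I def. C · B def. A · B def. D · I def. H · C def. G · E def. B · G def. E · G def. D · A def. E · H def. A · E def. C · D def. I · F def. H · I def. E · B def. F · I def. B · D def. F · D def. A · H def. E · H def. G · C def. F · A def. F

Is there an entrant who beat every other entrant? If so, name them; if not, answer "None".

Highest win total is I with 6 (out of 8 possible).
I lost to A, D, so no entrant went undefeated.

None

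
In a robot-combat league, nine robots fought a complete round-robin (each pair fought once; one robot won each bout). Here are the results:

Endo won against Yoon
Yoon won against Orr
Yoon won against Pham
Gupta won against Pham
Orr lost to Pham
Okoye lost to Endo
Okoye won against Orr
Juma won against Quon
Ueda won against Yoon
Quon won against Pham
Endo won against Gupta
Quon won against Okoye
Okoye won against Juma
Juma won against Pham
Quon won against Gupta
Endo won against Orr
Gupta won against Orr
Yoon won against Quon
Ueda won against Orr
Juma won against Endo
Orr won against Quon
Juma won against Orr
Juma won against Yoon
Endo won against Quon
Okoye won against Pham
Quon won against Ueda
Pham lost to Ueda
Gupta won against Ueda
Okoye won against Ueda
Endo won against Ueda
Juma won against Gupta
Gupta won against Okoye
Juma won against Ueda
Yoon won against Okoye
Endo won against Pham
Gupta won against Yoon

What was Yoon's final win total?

4

Yoon's results: beat Orr, Pham, Quon, Okoye; lost to Ueda, Gupta, Endo, Juma.
That is 4 wins.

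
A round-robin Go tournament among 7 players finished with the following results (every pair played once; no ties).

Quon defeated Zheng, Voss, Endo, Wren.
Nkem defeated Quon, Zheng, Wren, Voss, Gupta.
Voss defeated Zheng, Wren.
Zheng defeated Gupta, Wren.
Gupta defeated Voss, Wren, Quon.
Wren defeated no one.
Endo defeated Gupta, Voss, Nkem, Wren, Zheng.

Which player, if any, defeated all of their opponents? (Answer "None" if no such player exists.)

None

Highest win total is Nkem with 5 (out of 6 possible).
Nkem lost to Endo, so no player went undefeated.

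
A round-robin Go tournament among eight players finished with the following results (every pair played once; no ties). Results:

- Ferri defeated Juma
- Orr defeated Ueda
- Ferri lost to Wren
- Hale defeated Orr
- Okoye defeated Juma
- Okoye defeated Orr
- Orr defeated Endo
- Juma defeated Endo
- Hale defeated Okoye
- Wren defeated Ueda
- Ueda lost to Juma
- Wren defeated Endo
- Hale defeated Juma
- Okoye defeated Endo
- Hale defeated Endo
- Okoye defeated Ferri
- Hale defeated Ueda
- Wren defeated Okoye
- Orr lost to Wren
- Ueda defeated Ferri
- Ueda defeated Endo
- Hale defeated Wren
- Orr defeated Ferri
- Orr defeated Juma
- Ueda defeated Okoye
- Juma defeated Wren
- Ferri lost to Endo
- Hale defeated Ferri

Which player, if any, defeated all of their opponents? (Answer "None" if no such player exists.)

Hale

Hale has 7 wins out of 7 opponents — a perfect record.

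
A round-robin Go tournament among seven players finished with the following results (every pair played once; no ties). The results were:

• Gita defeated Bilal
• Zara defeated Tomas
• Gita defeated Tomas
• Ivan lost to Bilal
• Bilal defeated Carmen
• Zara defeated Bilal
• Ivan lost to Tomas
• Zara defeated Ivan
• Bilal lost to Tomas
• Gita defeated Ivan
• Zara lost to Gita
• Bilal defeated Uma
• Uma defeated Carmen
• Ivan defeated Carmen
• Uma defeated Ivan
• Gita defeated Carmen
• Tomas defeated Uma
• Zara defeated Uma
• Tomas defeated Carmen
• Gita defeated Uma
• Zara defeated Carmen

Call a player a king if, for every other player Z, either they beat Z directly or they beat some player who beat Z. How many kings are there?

Uma cannot reach Gita, Zara, Tomas, Bilal in two steps.
Gita reaches everyone (king).
Zara cannot reach Gita in two steps.
Tomas cannot reach Gita, Zara in two steps.
Carmen cannot reach Uma, Gita, Zara, Tomas, Bilal, Ivan in two steps.
Bilal cannot reach Gita, Zara, Tomas in two steps.
Ivan cannot reach Uma, Gita, Zara, Tomas, Bilal in two steps.
Kings: Gita — 1.

1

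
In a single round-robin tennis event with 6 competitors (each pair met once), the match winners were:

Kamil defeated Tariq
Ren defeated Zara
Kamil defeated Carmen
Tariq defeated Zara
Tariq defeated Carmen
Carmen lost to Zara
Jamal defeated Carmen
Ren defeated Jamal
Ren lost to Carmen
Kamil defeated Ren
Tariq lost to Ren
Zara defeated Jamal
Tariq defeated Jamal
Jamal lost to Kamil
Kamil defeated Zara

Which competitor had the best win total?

Win totals: Zara 2, Carmen 1, Tariq 3, Kamil 5, Jamal 1, Ren 3.
Kamil leads with 5 wins (next highest: 3).

Kamil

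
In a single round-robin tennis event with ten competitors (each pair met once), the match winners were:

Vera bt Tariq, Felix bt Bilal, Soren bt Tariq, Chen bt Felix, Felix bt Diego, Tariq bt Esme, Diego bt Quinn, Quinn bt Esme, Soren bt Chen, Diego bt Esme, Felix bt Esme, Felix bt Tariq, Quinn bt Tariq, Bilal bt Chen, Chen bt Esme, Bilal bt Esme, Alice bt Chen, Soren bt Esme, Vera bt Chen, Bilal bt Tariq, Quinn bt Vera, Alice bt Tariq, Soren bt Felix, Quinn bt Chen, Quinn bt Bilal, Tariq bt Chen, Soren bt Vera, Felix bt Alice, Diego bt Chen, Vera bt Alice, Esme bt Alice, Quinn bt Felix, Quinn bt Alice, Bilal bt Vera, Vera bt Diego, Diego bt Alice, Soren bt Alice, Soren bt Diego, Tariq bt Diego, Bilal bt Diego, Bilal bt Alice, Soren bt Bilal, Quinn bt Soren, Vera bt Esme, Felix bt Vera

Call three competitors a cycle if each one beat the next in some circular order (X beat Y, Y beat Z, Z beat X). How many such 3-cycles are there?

Win totals: Alice 2, Tariq 3, Soren 8, Felix 6, Vera 5, Diego 4, Quinn 8, Bilal 6, Esme 1, Chen 2.
A competitor with w wins dominates both others in C(w,2) triples; summing gives 1 + 3 + 28 + 15 + 10 + 6 + 28 + 15 + 0 + 1 = 107 transitive triples.
Total triples C(10,3) = 120, so cyclic triples = 120 − 107 = 13.

13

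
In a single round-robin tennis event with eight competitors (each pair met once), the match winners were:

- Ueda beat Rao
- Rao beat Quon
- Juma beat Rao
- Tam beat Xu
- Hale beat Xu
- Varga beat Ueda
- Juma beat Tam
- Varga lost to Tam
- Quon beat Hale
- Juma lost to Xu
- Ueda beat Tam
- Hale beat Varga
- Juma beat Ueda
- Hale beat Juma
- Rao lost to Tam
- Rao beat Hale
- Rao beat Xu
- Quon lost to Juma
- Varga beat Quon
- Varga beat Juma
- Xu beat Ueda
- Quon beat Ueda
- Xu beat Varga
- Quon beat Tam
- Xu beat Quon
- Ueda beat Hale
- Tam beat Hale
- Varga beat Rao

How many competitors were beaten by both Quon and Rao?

Quon beat: Tam, Ueda, Hale.
Rao beat: Quon, Xu, Hale.
Both beat: Hale — 1.

1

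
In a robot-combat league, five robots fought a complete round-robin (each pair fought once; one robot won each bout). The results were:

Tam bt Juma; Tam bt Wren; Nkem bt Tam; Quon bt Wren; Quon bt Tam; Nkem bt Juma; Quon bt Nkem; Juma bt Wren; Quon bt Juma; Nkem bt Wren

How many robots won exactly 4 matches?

1

Win totals: Tam 2, Nkem 3, Quon 4, Wren 0, Juma 1.
Exactly 4: Quon — 1 robot.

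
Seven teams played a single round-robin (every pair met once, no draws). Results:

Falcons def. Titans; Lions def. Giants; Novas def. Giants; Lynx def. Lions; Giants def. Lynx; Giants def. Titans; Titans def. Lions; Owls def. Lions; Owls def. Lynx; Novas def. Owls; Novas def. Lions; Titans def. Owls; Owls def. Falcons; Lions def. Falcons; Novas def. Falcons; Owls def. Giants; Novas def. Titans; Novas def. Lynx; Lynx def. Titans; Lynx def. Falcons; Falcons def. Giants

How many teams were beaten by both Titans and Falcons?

Titans beat: Owls, Lions.
Falcons beat: Giants, Titans.
No one was beaten by both.

0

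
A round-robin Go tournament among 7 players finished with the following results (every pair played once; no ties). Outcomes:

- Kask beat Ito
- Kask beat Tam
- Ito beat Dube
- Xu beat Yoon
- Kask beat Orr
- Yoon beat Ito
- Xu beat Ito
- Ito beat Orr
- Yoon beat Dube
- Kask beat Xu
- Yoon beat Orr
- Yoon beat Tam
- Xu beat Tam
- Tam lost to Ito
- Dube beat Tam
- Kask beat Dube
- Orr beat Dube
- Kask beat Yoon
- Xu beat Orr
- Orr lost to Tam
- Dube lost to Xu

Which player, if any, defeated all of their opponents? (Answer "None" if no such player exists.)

Kask

Kask has 6 wins out of 6 opponents — a perfect record.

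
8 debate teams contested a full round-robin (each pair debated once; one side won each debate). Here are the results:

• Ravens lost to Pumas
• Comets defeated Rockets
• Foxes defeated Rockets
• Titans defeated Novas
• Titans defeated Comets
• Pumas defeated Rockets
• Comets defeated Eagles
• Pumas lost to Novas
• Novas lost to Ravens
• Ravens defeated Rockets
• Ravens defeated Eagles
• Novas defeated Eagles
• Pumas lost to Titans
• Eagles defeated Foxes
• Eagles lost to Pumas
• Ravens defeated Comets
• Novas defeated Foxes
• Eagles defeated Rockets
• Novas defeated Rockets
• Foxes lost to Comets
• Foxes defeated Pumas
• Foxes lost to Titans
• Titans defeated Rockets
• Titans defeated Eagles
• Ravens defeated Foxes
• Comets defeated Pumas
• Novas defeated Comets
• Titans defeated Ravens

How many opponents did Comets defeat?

Comets' results: beat Eagles, Pumas, Rockets, Foxes; lost to Novas, Ravens, Titans.
That is 4 wins.

4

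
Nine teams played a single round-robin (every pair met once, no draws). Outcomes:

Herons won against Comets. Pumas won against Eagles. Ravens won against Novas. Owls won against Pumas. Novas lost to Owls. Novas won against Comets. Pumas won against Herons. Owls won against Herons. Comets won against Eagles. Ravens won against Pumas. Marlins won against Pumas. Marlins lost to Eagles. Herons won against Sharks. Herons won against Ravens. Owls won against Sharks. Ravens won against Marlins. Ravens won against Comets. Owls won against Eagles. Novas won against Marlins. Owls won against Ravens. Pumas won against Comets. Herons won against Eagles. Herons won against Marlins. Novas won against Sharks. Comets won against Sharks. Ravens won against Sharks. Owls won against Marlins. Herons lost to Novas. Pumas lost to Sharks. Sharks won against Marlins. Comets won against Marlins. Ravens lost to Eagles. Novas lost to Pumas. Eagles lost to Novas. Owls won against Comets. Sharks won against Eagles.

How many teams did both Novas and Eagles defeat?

Novas beat: Comets, Sharks, Marlins, Herons, Eagles.
Eagles beat: Marlins, Ravens.
Both beat: Marlins — 1.

1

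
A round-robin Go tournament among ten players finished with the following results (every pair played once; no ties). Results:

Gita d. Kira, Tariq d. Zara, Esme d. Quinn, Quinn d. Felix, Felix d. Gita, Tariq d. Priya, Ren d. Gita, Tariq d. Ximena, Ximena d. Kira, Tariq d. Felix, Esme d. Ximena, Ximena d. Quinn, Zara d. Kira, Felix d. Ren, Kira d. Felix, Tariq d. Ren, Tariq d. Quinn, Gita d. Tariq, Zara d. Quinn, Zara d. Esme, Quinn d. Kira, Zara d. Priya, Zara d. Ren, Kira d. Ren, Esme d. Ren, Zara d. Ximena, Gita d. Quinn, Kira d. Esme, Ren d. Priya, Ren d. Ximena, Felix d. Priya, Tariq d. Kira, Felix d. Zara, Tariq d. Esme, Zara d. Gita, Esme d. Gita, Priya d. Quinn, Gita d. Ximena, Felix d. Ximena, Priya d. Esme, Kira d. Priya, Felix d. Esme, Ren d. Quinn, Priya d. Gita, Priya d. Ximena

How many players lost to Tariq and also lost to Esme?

3

Tariq beat: Ximena, Felix, Quinn, Ren, Esme, Priya, Zara, Kira.
Esme beat: Ximena, Gita, Quinn, Ren.
Both beat: Ximena, Quinn, Ren — 3.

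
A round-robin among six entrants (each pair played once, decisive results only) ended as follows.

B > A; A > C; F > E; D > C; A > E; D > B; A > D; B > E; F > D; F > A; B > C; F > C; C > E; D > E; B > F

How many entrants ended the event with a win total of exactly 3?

Win totals: A 3, B 4, C 1, D 3, E 0, F 4.
Exactly 3: A, D — 2 entrants.

2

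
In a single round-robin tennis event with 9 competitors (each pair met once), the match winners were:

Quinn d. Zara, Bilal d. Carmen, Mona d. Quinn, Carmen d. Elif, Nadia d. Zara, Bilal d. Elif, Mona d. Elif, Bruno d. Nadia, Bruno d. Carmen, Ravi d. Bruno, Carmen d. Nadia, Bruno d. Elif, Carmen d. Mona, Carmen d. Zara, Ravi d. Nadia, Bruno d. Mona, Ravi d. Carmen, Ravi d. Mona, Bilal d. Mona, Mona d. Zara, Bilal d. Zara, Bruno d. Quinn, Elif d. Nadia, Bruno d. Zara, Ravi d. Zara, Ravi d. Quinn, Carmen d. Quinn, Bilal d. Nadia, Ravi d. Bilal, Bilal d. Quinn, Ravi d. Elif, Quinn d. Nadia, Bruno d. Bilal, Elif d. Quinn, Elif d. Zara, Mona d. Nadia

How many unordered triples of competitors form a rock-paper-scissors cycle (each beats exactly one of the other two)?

Win totals: Elif 3, Zara 0, Quinn 2, Bruno 7, Mona 4, Bilal 6, Nadia 1, Ravi 8, Carmen 5.
A competitor with w wins dominates both others in C(w,2) triples; summing gives 3 + 0 + 1 + 21 + 6 + 15 + 0 + 28 + 10 = 84 transitive triples.
Total triples C(9,3) = 84, so cyclic triples = 84 − 84 = 0.

0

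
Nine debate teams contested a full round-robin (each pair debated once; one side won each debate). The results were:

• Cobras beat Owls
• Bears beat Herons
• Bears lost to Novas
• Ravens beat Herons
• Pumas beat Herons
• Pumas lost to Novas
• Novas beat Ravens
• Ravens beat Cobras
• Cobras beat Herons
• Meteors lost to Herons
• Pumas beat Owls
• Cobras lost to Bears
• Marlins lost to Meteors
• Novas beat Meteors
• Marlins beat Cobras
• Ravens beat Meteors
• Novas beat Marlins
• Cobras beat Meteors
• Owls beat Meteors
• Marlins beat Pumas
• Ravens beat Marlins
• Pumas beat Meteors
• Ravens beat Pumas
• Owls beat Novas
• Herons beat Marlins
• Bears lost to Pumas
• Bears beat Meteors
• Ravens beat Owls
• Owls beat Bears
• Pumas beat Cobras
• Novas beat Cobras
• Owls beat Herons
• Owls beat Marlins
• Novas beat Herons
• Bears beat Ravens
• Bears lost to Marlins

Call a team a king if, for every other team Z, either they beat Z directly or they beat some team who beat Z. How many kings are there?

Bears cannot reach Novas in two steps.
Novas reaches everyone (king).
Pumas reaches everyone (king).
Cobras cannot reach Pumas, Ravens in two steps.
Ravens reaches everyone (king).
Owls reaches everyone (king).
Herons cannot reach Novas, Ravens, Owls in two steps.
Marlins cannot reach Novas in two steps.
Meteors cannot reach Novas, Ravens, Owls, Herons in two steps.
Kings: Novas, Pumas, Ravens, Owls — 4.

4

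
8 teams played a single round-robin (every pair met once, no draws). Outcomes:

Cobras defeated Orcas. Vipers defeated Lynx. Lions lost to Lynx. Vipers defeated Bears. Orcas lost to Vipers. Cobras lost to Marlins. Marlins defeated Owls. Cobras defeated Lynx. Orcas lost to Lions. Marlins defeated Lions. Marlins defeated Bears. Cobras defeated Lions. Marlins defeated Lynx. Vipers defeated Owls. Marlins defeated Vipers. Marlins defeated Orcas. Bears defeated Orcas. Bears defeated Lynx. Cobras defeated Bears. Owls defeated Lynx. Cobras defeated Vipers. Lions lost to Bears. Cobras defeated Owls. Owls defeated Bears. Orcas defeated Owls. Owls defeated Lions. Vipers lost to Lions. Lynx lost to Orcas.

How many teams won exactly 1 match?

Win totals: Owls 3, Cobras 6, Marlins 7, Orcas 2, Lynx 1, Bears 3, Vipers 4, Lions 2.
Exactly 1: Lynx — 1 team.

1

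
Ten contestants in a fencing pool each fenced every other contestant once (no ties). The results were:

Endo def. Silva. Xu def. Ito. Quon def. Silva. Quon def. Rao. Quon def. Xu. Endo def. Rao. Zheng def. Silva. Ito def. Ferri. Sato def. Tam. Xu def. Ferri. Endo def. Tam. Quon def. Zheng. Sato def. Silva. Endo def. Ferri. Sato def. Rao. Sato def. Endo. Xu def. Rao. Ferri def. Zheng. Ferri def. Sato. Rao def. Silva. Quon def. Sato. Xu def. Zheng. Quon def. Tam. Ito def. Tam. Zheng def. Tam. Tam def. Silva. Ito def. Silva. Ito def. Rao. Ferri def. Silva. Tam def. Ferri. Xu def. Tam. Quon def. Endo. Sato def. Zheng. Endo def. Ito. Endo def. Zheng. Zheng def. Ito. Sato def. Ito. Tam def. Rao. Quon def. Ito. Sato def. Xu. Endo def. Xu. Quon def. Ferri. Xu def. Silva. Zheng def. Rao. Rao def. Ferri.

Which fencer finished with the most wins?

Win totals: Tam 3, Ito 4, Silva 0, Sato 7, Rao 2, Zheng 4, Quon 9, Endo 7, Xu 6, Ferri 3.
Quon leads with 9 wins (next highest: 7).

Quon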